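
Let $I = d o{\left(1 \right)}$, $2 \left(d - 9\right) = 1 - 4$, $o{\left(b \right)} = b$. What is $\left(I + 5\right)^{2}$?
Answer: $\frac{625}{4} \approx 156.25$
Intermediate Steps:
$d = \frac{15}{2}$ ($d = 9 + \frac{1 - 4}{2} = 9 + \frac{1}{2} \left(-3\right) = 9 - \frac{3}{2} = \frac{15}{2} \approx 7.5$)
$I = \frac{15}{2}$ ($I = \frac{15}{2} \cdot 1 = \frac{15}{2} \approx 7.5$)
$\left(I + 5\right)^{2} = \left(\frac{15}{2} + 5\right)^{2} = \left(\frac{25}{2}\right)^{2} = \frac{625}{4}$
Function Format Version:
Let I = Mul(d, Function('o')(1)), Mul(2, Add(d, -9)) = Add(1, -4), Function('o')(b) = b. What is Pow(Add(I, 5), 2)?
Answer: Rational(625, 4) ≈ 156.25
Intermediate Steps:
d = Rational(15, 2) (d = Add(9, Mul(Rational(1, 2), Add(1, -4))) = Add(9, Mul(Rational(1, 2), -3)) = Add(9, Rational(-3, 2)) = Rational(15, 2) ≈ 7.5000)
I = Rational(15, 2) (I = Mul(Rational(15, 2), 1) = Rational(15, 2) ≈ 7.5000)
Pow(Add(I, 5), 2) = Pow(Add(Rational(15, 2), 5), 2) = Pow(Rational(25, 2), 2) = Rational(625, 4)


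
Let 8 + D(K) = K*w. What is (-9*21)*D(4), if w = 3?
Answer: -756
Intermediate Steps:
D(K) = -8 + 3*K (D(K) = -8 + K*3 = -8 + 3*K)
(-9*21)*D(4) = (-9*21)*(-8 + 3*4) = -189*(-8 + 12) = -189*4 = -756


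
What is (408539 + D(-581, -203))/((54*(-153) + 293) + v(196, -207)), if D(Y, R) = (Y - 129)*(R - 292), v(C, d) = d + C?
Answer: -759989/7980 ≈ -95.237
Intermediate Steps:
v(C, d) = C + d
D(Y, R) = (-292 + R)*(-129 + Y) (D(Y, R) = (-129 + Y)*(-292 + R) = (-292 + R)*(-129 + Y))
(408539 + D(-581, -203))/((54*(-153) + 293) + v(196, -207)) = (408539 + (37668 - 292*(-581) - 129*(-203) - 203*(-581)))/((54*(-153) + 293) + (196 - 207)) = (408539 + (37668 + 169652 + 26187 + 117943))/((-8262 + 293) - 11) = (408539 + 351450)/(-7969 - 11) = 759989/(-7980) = 759989*(-1/7980) = -759989/7980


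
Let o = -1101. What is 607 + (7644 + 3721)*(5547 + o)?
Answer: 50529397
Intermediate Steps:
607 + (7644 + 3721)*(5547 + o) = 607 + (7644 + 3721)*(5547 - 1101) = 607 + 11365*4446 = 607 + 50528790 = 50529397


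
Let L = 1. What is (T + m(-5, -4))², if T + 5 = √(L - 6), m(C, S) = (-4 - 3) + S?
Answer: (16 - I*√5)² ≈ 251.0 - 71.554*I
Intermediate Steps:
m(C, S) = -7 + S
T = -5 + I*√5 (T = -5 + √(1 - 6) = -5 + √(-5) = -5 + I*√5 ≈ -5.0 + 2.2361*I)
(T + m(-5, -4))² = ((-5 + I*√5) + (-7 - 4))² = ((-5 + I*√5) - 11)² = (-16 + I*√5)²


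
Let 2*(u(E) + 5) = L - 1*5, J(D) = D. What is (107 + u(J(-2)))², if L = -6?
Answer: 37249/4 ≈ 9312.3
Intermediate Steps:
u(E) = -21/2 (u(E) = -5 + (-6 - 1*5)/2 = -5 + (-6 - 5)/2 = -5 + (½)*(-11) = -5 - 11/2 = -21/2)
(107 + u(J(-2)))² = (107 - 21/2)² = (193/2)² = 37249/4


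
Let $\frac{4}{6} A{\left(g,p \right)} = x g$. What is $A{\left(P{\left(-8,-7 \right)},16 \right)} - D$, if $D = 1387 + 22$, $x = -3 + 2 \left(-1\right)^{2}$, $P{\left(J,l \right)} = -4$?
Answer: $-1403$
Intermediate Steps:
$x = -1$ ($x = -3 + 2 \cdot 1 = -3 + 2 = -1$)
$D = 1409$
$A{\left(g,p \right)} = - \frac{3 g}{2}$ ($A{\left(g,p \right)} = \frac{3 \left(- g\right)}{2} = - \frac{3 g}{2}$)
$A{\left(P{\left(-8,-7 \right)},16 \right)} - D = \left(- \frac{3}{2}\right) \left(-4\right) - 1409 = 6 - 1409 = -1403$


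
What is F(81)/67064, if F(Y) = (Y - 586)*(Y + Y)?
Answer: -405/332 ≈ -1.2199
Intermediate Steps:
F(Y) = 2*Y*(-586 + Y) (F(Y) = (-586 + Y)*(2*Y) = 2*Y*(-586 + Y))
F(81)/67064 = (2*81*(-586 + 81))/67064 = (2*81*(-505))*(1/67064) = -81810*1/67064 = -405/332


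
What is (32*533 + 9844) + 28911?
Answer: 55811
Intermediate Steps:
(32*533 + 9844) + 28911 = (17056 + 9844) + 28911 = 26900 + 28911 = 55811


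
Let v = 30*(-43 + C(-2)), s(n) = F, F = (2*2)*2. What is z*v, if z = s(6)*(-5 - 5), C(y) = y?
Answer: 108000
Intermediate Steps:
F = 8 (F = 4*2 = 8)
s(n) = 8
v = -1350 (v = 30*(-43 - 2) = 30*(-45) = -1350)
z = -80 (z = 8*(-5 - 5) = 8*(-10) = -80)
z*v = -80*(-1350) = 108000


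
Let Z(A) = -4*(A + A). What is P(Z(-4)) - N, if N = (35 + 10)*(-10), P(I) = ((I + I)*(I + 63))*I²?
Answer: 6226370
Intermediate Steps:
Z(A) = -8*A
P(I) = 2*I³*(63 + I) (P(I) = ((2*I)*(63 + I))*I² = (2*I*(63 + I))*I² = 2*I³*(63 + I))
N = -450 (N = 45*(-10) = -450)
P(Z(-4)) - N = 2*(-8*(-4))³*(63 - 8*(-4)) - 1*(-450) = 2*32³*(63 + 32) + 450 = 2*32768*95 + 450 = 6225920 + 450 = 6226370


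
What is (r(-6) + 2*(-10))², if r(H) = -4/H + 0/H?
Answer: 3364/9 ≈ 373.78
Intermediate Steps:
r(H) = -4/H (r(H) = -4/H + 0 = -4/H)
(r(-6) + 2*(-10))² = (-4/(-6) + 2*(-10))² = (-4*(-⅙) - 20)² = (⅔ - 20)² = (-58/3)² = 3364/9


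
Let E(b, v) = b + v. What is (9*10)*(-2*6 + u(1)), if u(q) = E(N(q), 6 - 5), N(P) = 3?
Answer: -720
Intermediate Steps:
u(q) = 4 (u(q) = 3 + (6 - 5) = 3 + 1 = 4)
(9*10)*(-2*6 + u(1)) = (9*10)*(-2*6 + 4) = 90*(-12 + 4) = 90*(-8) = -720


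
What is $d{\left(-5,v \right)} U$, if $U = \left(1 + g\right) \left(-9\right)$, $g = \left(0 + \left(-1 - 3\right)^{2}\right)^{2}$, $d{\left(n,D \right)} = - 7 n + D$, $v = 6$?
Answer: $-94833$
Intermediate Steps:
$d{\left(n,D \right)} = D - 7 n$
$g = 256$ ($g = \left(0 + \left(-4\right)^{2}\right)^{2} = \left(0 + 16\right)^{2} = 16^{2} = 256$)
$U = -2313$ ($U = \left(1 + 256\right) \left(-9\right) = 257 \left(-9\right) = -2313$)
$d{\left(-5,v \right)} U = \left(6 - -35\right) \left(-2313\right) = \left(6 + 35\right) \left(-2313\right) = 41 \left(-2313\right) = -94833$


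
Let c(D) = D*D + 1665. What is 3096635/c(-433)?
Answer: 3096635/189154 ≈ 16.371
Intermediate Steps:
c(D) = 1665 + D² (c(D) = D² + 1665 = 1665 + D²)
3096635/c(-433) = 3096635/(1665 + (-433)²) = 3096635/(1665 + 187489) = 3096635/189154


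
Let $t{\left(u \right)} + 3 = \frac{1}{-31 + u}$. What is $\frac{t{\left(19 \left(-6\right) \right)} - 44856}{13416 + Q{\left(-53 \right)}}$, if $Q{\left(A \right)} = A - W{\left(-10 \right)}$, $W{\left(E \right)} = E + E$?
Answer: $- \frac{6504556}{1940535} \approx -3.3519$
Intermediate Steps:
$W{\left(E \right)} = 2 E$
$Q{\left(A \right)} = 20 + A$ ($Q{\left(A \right)} = A - 2 \left(-10\right) = A - -20 = A + 20 = 20 + A$)
$t{\left(u \right)} = -3 + \frac{1}{-31 + u}$
$\frac{t{\left(19 \left(-6\right) \right)} - 44856}{13416 + Q{\left(-53 \right)}} = \frac{\frac{94 - 3 \cdot 19 \left(-6\right)}{-31 + 19 \left(-6\right)} - 44856}{13416 + \left(20 - 53\right)} = \frac{\frac{94 - -342}{-31 - 114} - 44856}{13416 - 33} = \frac{\frac{94 + 342}{-145} - 44856}{13383} = \left(\left(- \frac{1}{145}\right) 436 - 44856\right) \frac{1}{13383} = \left(- \frac{436}{145} - 44856\right) \frac{1}{13383} = \left(- \frac{6504556}{145}\right) \frac{1}{13383} = - \frac{6504556}{1940535}$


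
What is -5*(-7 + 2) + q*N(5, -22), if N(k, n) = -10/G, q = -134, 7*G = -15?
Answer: -1801/3 ≈ -600.33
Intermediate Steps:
G = -15/7 (G = (⅐)*(-15) = -15/7 ≈ -2.1429)
N(k, n) = 14/3 (N(k, n) = -10/(-15/7) = -10*(-7/15) = 14/3)
-5*(-7 + 2) + q*N(5, -22) = -5*(-7 + 2) - 134*14/3 = -5*(-5) - 1876/3 = 25 - 1876/3 = -1801/3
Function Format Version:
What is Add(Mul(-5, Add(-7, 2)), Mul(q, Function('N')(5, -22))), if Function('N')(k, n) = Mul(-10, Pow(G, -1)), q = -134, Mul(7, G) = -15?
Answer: Rational(-1801, 3) ≈ -600.33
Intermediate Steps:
G = Rational(-15, 7) (G = Mul(Rational(1, 7), -15) = Rational(-15, 7) ≈ -2.1429)
Function('N')(k, n) = Rational(14, 3) (Function('N')(k, n) = Mul(-10, Pow(Rational(-15, 7), -1)) = Mul(-10, Rational(-7, 15)) = Rational(14, 3))
Add(Mul(-5, Add(-7, 2)), Mul(q, Function('N')(5, -22))) = Add(Mul(-5, Add(-7, 2)), Mul(-134, Rational(14, 3))) = Add(Mul(-5, -5), Rational(-1876, 3)) = Add(25, Rational(-1876, 3)) = Rational(-1801, 3)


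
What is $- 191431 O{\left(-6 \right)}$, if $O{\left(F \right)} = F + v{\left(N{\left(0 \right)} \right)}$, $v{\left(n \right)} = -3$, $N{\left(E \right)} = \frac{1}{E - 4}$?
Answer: $1722879$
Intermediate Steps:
$N{\left(E \right)} = \frac{1}{-4 + E}$
$O{\left(F \right)} = -3 + F$ ($O{\left(F \right)} = F - 3 = -3 + F$)
$- 191431 O{\left(-6 \right)} = - 191431 \left(-3 - 6\right) = \left(-191431\right) \left(-9\right) = 1722879$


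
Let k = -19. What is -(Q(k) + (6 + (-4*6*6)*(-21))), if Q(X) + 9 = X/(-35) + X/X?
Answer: -105789/35 ≈ -3022.5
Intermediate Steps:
Q(X) = -8 - X/35 (Q(X) = -9 + (X/(-35) + X/X) = -9 + (X*(-1/35) + 1) = -9 + (-X/35 + 1) = -9 + (1 - X/35) = -8 - X/35)
-(Q(k) + (6 + (-4*6*6)*(-21))) = -((-8 - 1/35*(-19)) + (6 + (-4*6*6)*(-21))) = -((-8 + 19/35) + (6 - 24*6*(-21))) = -(-261/35 + (6 - 144*(-21))) = -(-261/35 + (6 + 3024)) = -(-261/35 + 3030) = -1*105789/35 = -105789/35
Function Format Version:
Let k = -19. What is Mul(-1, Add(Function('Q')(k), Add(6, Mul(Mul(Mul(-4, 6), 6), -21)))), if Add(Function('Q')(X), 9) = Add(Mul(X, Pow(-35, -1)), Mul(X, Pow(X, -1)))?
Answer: Rational(-105789, 35) ≈ -3022.5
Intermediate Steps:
Function('Q')(X) = Add(-8, Mul(Rational(-1, 35), X)) (Function('Q')(X) = Add(-9, Add(Mul(X, Pow(-35, -1)), Mul(X, Pow(X, -1)))) = Add(-9, Add(Mul(X, Rational(-1, 35)), 1)) = Add(-9, Add(Mul(Rational(-1, 35), X), 1)) = Add(-9, Add(1, Mul(Rational(-1, 35), X))) = Add(-8, Mul(Rational(-1, 35), X)))
Mul(-1, Add(Function('Q')(k), Add(6, Mul(Mul(Mul(-4, 6), 6), -21)))) = Mul(-1, Add(Add(-8, Mul(Rational(-1, 35), -19)), Add(6, Mul(Mul(Mul(-4, 6), 6), -21)))) = Mul(-1, Add(Add(-8, Rational(19, 35)), Add(6, Mul(Mul(-24, 6), -21)))) = Mul(-1, Add(Rational(-261, 35), Add(6, Mul(-144, -21)))) = Mul(-1, Add(Rational(-261, 35), Add(6, 3024))) = Mul(-1, Add(Rational(-261, 35), 3030)) = Mul(-1, Rational(105789, 35)) = Rational(-105789, 35)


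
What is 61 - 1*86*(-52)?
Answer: 4533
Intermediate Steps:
61 - 1*86*(-52) = 61 - 86*(-52) = 61 + 4472 = 4533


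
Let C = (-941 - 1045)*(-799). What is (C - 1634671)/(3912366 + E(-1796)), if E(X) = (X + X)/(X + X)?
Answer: -47857/3912367 ≈ -0.012232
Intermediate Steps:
E(X) = 1 (E(X) = (2*X)/((2*X)) = (2*X)*(1/(2*X)) = 1)
C = 1586814 (C = -1986*(-799) = 1586814)
(C - 1634671)/(3912366 + E(-1796)) = (1586814 - 1634671)/(3912366 + 1) = -47857/3912367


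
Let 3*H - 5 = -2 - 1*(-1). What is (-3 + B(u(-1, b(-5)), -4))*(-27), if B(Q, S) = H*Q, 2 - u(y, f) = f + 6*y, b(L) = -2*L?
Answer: 153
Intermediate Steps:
H = 4/3 (H = 5/3 + (-2 - 1*(-1))/3 = 5/3 + (-2 + 1)/3 = 5/3 + (1/3)*(-1) = 5/3 - 1/3 = 4/3 ≈ 1.3333)
u(y, f) = 2 - f - 6*y (u(y, f) = 2 - (f + 6*y) = 2 + (-f - 6*y) = 2 - f - 6*y)
B(Q, S) = 4*Q/3
(-3 + B(u(-1, b(-5)), -4))*(-27) = (-3 + 4*(2 - (-2)*(-5) - 6*(-1))/3)*(-27) = (-3 + 4*(2 - 1*10 + 6)/3)*(-27) = (-3 + 4*(2 - 10 + 6)/3)*(-27) = (-3 + (4/3)*(-2))*(-27) = (-3 - 8/3)*(-27) = -17/3*(-27) = 153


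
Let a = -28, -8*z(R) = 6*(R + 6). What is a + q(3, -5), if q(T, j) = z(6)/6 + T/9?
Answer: -175/6 ≈ -29.167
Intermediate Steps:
z(R) = -9/2 - 3*R/4 (z(R) = -3*(R + 6)/4 = -3*(6 + R)/4 = -(36 + 6*R)/8 = -9/2 - 3*R/4)
q(T, j) = -3/2 + T/9 (q(T, j) = (-9/2 - ¾*6)/6 + T/9 = (-9/2 - 9/2)*(⅙) + T*(⅑) = -9*⅙ + T/9 = -3/2 + T/9)
a + q(3, -5) = -28 + (-3/2 + (⅑)*3) = -28 + (-3/2 + ⅓) = -28 - 7/6 = -175/6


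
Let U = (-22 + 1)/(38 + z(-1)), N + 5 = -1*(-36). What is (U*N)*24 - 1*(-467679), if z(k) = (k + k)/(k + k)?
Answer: 6074619/13 ≈ 4.6728e+5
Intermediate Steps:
N = 31 (N = -5 - 1*(-36) = -5 + 36 = 31)
z(k) = 1 (z(k) = (2*k)/((2*k)) = (2*k)*(1/(2*k)) = 1)
U = -7/13 (U = (-22 + 1)/(38 + 1) = -21/39 = -21*1/39 = -7/13 ≈ -0.53846)
(U*N)*24 - 1*(-467679) = -7/13*31*24 - 1*(-467679) = -217/13*24 + 467679 = -5208/13 + 467679 = 6074619/13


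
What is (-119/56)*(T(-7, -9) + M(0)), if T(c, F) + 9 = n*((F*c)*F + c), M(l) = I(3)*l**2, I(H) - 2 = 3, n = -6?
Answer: -58395/8 ≈ -7299.4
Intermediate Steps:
I(H) = 5 (I(H) = 2 + 3 = 5)
M(l) = 5*l**2
T(c, F) = -9 - 6*c - 6*c*F**2 (T(c, F) = -9 - 6*((F*c)*F + c) = -9 - 6*(c*F**2 + c) = -9 - 6*(c + c*F**2) = -9 + (-6*c - 6*c*F**2) = -9 - 6*c - 6*c*F**2)
(-119/56)*(T(-7, -9) + M(0)) = (-119/56)*((-9 - 6*(-7) - 6*(-7)*(-9)**2) + 5*0**2) = (-119*1/56)*((-9 + 42 - 6*(-7)*81) + 5*0) = -17*((-9 + 42 + 3402) + 0)/8 = -17*(3435 + 0)/8 = -17/8*3435 = -58395/8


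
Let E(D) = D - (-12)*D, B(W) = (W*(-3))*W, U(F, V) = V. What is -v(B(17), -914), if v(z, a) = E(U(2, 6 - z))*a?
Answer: 10372986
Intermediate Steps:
B(W) = -3*W² (B(W) = (-3*W)*W = -3*W²)
E(D) = 13*D (E(D) = D + 12*D = 13*D)
v(z, a) = a*(78 - 13*z) (v(z, a) = (13*(6 - z))*a = (78 - 13*z)*a = a*(78 - 13*z))
-v(B(17), -914) = -13*(-914)*(6 - (-3)*17²) = -13*(-914)*(6 - (-3)*289) = -13*(-914)*(6 - 1*(-867)) = -13*(-914)*(6 + 867) = -13*(-914)*873 = -1*(-10372986) = 10372986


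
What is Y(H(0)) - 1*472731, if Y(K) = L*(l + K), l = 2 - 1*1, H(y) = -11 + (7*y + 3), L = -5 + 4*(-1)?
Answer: -472668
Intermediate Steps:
L = -9 (L = -5 - 4 = -9)
H(y) = -8 + 7*y (H(y) = -11 + (3 + 7*y) = -8 + 7*y)
l = 1 (l = 2 - 1 = 1)
Y(K) = -9 - 9*K (Y(K) = -9*(1 + K) = -9 - 9*K)
Y(H(0)) - 1*472731 = (-9 - 9*(-8 + 7*0)) - 1*472731 = (-9 - 9*(-8 + 0)) - 472731 = (-9 - 9*(-8)) - 472731 = (-9 + 72) - 472731 = 63 - 472731 = -472668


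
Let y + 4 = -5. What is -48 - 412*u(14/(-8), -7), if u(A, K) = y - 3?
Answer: 4896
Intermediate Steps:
y = -9 (y = -4 - 5 = -9)
u(A, K) = -12 (u(A, K) = -9 - 3 = -12)
-48 - 412*u(14/(-8), -7) = -48 - 412*(-12) = -48 + 4944 = 4896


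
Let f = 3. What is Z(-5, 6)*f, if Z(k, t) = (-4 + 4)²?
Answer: 0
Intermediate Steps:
Z(k, t) = 0 (Z(k, t) = 0² = 0)
Z(-5, 6)*f = 0*3 = 0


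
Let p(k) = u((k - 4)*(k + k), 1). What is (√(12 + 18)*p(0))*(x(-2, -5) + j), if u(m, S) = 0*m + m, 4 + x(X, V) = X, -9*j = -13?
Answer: 0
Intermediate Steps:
j = 13/9 (j = -⅑*(-13) = 13/9 ≈ 1.4444)
x(X, V) = -4 + X
u(m, S) = m (u(m, S) = 0 + m = m)
p(k) = 2*k*(-4 + k) (p(k) = (k - 4)*(k + k) = (-4 + k)*(2*k) = 2*k*(-4 + k))
(√(12 + 18)*p(0))*(x(-2, -5) + j) = (√(12 + 18)*(2*0*(-4 + 0)))*((-4 - 2) + 13/9) = (√30*(2*0*(-4)))*(-6 + 13/9) = (√30*0)*(-41/9) = 0*(-41/9) = 0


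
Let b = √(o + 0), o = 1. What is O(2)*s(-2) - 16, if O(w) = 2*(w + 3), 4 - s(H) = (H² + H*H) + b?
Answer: -66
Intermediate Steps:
b = 1 (b = √(1 + 0) = √1 = 1)
s(H) = 3 - 2*H² (s(H) = 4 - ((H² + H*H) + 1) = 4 - ((H² + H²) + 1) = 4 - (2*H² + 1) = 4 - (1 + 2*H²) = 4 + (-1 - 2*H²) = 3 - 2*H²)
O(w) = 6 + 2*w (O(w) = 2*(3 + w) = 6 + 2*w)
O(2)*s(-2) - 16 = (6 + 2*2)*(3 - 2*(-2)²) - 16 = (6 + 4)*(3 - 2*4) - 16 = 10*(3 - 8) - 16 = 10*(-5) - 16 = -50 - 16 = -66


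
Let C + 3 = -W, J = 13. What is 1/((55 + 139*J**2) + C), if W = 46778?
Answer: -1/23235 ≈ -4.3039e-5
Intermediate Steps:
C = -46781 (C = -3 - 1*46778 = -3 - 46778 = -46781)
1/((55 + 139*J**2) + C) = 1/((55 + 139*13**2) - 46781) = 1/((55 + 139*169) - 46781) = 1/((55 + 23491) - 46781) = 1/(23546 - 46781) = 1/(-23235) = -1/23235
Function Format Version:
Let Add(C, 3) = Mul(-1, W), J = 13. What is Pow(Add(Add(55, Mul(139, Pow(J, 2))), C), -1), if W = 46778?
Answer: Rational(-1, 23235) ≈ -4.3039e-5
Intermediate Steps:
C = -46781 (C = Add(-3, Mul(-1, 46778)) = Add(-3, -46778) = -46781)
Pow(Add(Add(55, Mul(139, Pow(J, 2))), C), -1) = Pow(Add(Add(55, Mul(139, Pow(13, 2))), -46781), -1) = Pow(Add(Add(55, Mul(139, 169)), -46781), -1) = Pow(Add(Add(55, 23491), -46781), -1) = Pow(Add(23546, -46781), -1) = Pow(-23235, -1) = Rational(-1, 23235)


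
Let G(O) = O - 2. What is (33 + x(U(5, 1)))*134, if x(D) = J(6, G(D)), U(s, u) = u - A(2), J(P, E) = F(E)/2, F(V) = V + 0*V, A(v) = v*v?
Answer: 4087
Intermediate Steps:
A(v) = v**2
F(V) = V (F(V) = V + 0 = V)
G(O) = -2 + O
J(P, E) = E/2
U(s, u) = -4 + u (U(s, u) = u - 1*2**2 = u - 1*4 = u - 4 = -4 + u)
x(D) = -1 + D/2 (x(D) = (-2 + D)/2 = -1 + D/2)
(33 + x(U(5, 1)))*134 = (33 + (-1 + (-4 + 1)/2))*134 = (33 + (-1 + (1/2)*(-3)))*134 = (33 + (-1 - 3/2))*134 = (33 - 5/2)*134 = (61/2)*134 = 4087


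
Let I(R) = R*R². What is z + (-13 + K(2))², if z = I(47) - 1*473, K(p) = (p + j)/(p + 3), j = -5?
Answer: 2588374/25 ≈ 1.0354e+5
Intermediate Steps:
I(R) = R³
K(p) = (-5 + p)/(3 + p) (K(p) = (p - 5)/(p + 3) = (-5 + p)/(3 + p))
z = 103350 (z = 47³ - 1*473 = 103823 - 473 = 103350)
z + (-13 + K(2))² = 103350 + (-13 + (-5 + 2)/(3 + 2))² = 103350 + (-13 - 3/5)² = 103350 + (-13 + (⅕)*(-3))² = 103350 + (-13 - ⅗)² = 103350 + (-68/5)² = 103350 + 4624/25 = 2588374/25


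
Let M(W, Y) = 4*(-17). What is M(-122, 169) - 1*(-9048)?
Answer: 8980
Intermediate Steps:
M(W, Y) = -68
M(-122, 169) - 1*(-9048) = -68 - 1*(-9048) = -68 + 9048 = 8980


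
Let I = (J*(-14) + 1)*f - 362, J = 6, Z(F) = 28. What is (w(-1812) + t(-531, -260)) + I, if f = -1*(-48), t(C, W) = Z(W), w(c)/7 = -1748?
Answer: -16554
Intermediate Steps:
w(c) = -12236 (w(c) = 7*(-1748) = -12236)
t(C, W) = 28
f = 48
I = -4346 (I = (6*(-14) + 1)*48 - 362 = (-84 + 1)*48 - 362 = -83*48 - 362 = -3984 - 362 = -4346)
(w(-1812) + t(-531, -260)) + I = (-12236 + 28) - 4346 = -12208 - 4346 = -16554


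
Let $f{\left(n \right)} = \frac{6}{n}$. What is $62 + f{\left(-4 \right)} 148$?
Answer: $-160$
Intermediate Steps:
$62 + f{\left(-4 \right)} 148 = 62 + \frac{6}{-4} \cdot 148 = 62 + 6 \left(- \frac{1}{4}\right) 148 = 62 - 222 = -160$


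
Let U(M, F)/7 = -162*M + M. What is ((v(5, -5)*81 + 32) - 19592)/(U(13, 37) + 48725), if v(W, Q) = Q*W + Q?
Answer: -3665/5679 ≈ -0.64536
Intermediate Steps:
v(W, Q) = Q + Q*W
U(M, F) = -1127*M (U(M, F) = 7*(-162*M + M) = 7*(-161*M) = -1127*M)
((v(5, -5)*81 + 32) - 19592)/(U(13, 37) + 48725) = ((-5*(1 + 5)*81 + 32) - 19592)/(-1127*13 + 48725) = ((-5*6*81 + 32) - 19592)/(-14651 + 48725) = ((-30*81 + 32) - 19592)/34074 = ((-2430 + 32) - 19592)*(1/34074) = (-2398 - 19592)*(1/34074) = -21990*1/34074 = -3665/5679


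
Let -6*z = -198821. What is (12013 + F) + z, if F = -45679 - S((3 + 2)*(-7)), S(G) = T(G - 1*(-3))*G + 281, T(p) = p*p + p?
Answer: 203459/6 ≈ 33910.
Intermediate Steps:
z = 198821/6 (z = -⅙*(-198821) = 198821/6 ≈ 33137.)
T(p) = p + p² (T(p) = p² + p = p + p²)
S(G) = 281 + G*(3 + G)*(4 + G) (S(G) = ((G - 1*(-3))*(1 + (G - 1*(-3))))*G + 281 = ((G + 3)*(1 + (G + 3)))*G + 281 = ((3 + G)*(1 + (3 + G)))*G + 281 = ((3 + G)*(4 + G))*G + 281 = G*(3 + G)*(4 + G) + 281 = 281 + G*(3 + G)*(4 + G))
F = -11240 (F = -45679 - (281 + ((3 + 2)*(-7))*(3 + (3 + 2)*(-7))*(4 + (3 + 2)*(-7))) = -45679 - (281 + (5*(-7))*(3 + 5*(-7))*(4 + 5*(-7))) = -45679 - (281 - 35*(3 - 35)*(4 - 35)) = -45679 - (281 - 35*(-32)*(-31)) = -45679 - (281 - 34720) = -45679 - 1*(-34439) = -45679 + 34439 = -11240)
(12013 + F) + z = (12013 - 11240) + 198821/6 = 773 + 198821/6 = 203459/6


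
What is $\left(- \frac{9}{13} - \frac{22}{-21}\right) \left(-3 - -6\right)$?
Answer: $\frac{97}{91} \approx 1.0659$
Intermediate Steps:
$\left(- \frac{9}{13} - \frac{22}{-21}\right) \left(-3 - -6\right) = \left(\left(-9\right) \frac{1}{13} - - \frac{22}{21}\right) \left(-3 + 6\right) = \left(- \frac{9}{13} + \frac{22}{21}\right) 3 = \frac{97}{273} \cdot 3 = \frac{97}{91}$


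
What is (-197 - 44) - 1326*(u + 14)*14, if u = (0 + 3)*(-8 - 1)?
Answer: 241091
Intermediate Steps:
u = -27 (u = 3*(-9) = -27)
(-197 - 44) - 1326*(u + 14)*14 = (-197 - 44) - 1326*(-27 + 14)*14 = -241 - (-17238)*14 = -241 - 1326*(-182) = -241 + 241332 = 241091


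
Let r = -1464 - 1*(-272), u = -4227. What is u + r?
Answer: -5419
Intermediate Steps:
r = -1192 (r = -1464 + 272 = -1192)
u + r = -4227 - 1192 = -5419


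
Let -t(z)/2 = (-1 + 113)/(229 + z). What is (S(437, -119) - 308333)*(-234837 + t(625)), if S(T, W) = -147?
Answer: 4418998519040/61 ≈ 7.2443e+10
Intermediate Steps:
t(z) = -224/(229 + z) (t(z) = -2*(-1 + 113)/(229 + z) = -224/(229 + z))
(S(437, -119) - 308333)*(-234837 + t(625)) = (-147 - 308333)*(-234837 - 224/(229 + 625)) = -308480*(-234837 - 224/854) = -308480*(-234837 - 224*1/854) = -308480*(-234837 - 16/61) = -308480*(-14325073/61) = 4418998519040/61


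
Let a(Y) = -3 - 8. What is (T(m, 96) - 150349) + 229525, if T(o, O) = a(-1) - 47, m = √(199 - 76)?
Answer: 79118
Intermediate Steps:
a(Y) = -11
m = √123 ≈ 11.091
T(o, O) = -58 (T(o, O) = -11 - 47 = -58)
(T(m, 96) - 150349) + 229525 = (-58 - 150349) + 229525 = -150407 + 229525 = 79118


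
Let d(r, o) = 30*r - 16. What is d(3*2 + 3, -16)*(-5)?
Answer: -1270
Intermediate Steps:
d(r, o) = -16 + 30*r
d(3*2 + 3, -16)*(-5) = (-16 + 30*(3*2 + 3))*(-5) = (-16 + 30*(6 + 3))*(-5) = (-16 + 30*9)*(-5) = (-16 + 270)*(-5) = 254*(-5) = -1270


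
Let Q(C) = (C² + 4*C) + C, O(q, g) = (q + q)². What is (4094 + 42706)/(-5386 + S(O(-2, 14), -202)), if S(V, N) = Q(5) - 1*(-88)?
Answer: -2925/328 ≈ -8.9177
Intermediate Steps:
O(q, g) = 4*q² (O(q, g) = (2*q)² = 4*q²)
Q(C) = C² + 5*C
S(V, N) = 138 (S(V, N) = 5*(5 + 5) - 1*(-88) = 5*10 + 88 = 50 + 88 = 138)
(4094 + 42706)/(-5386 + S(O(-2, 14), -202)) = (4094 + 42706)/(-5386 + 138) = 46800/(-5248) = 46800*(-1/5248) = -2925/328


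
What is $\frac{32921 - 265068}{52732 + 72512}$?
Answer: $- \frac{232147}{125244} \approx -1.8536$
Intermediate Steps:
$\frac{32921 - 265068}{52732 + 72512} = \frac{32921 - 265068}{125244} = \left(-232147\right) \frac{1}{125244} = - \frac{232147}{125244}$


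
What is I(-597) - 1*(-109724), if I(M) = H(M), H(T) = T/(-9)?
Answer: 329371/3 ≈ 1.0979e+5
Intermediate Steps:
H(T) = -T/9 (H(T) = T*(-⅑) = -T/9)
I(M) = -M/9
I(-597) - 1*(-109724) = -⅑*(-597) - 1*(-109724) = 199/3 + 109724 = 329371/3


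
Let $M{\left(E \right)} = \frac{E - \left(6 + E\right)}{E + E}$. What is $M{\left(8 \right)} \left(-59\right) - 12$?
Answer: $\frac{81}{8} \approx 10.125$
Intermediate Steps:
$M{\left(E \right)} = - \frac{3}{E}$ ($M{\left(E \right)} = - \frac{6}{2 E} = - 6 \frac{1}{2 E} = - \frac{3}{E}$)
$M{\left(8 \right)} \left(-59\right) - 12 = - \frac{3}{8} \left(-59\right) - 12 = \left(-3\right) \frac{1}{8} \left(-59\right) - 12 = \left(- \frac{3}{8}\right) \left(-59\right) - 12 = \frac{177}{8} - 12 = \frac{81}{8}$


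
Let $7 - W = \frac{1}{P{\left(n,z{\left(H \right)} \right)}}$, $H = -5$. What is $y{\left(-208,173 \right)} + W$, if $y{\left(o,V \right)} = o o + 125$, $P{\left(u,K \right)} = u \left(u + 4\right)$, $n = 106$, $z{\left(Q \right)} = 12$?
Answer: $\frac{505997359}{11660} \approx 43396.0$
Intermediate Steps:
$P{\left(u,K \right)} = u \left(4 + u\right)$
$y{\left(o,V \right)} = 125 + o^{2}$ ($y{\left(o,V \right)} = o^{2} + 125 = 125 + o^{2}$)
$W = \frac{81619}{11660}$ ($W = 7 - \frac{1}{106 \left(4 + 106\right)} = 7 - \frac{1}{106 \cdot 110} = 7 - \frac{1}{11660} = \frac{81619}{11660} \approx 6.9999$)
$y{\left(-208,173 \right)} + W = \left(125 + \left(-208\right)^{2}\right) + \frac{81619}{11660} = \left(125 + 43264\right) + \frac{81619}{11660} = 43389 + \frac{81619}{11660} = \frac{505997359}{11660}$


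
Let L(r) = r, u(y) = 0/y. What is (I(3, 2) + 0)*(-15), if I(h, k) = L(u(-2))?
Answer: 0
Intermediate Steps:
u(y) = 0
I(h, k) = 0
(I(3, 2) + 0)*(-15) = (0 + 0)*(-15) = 0*(-15) = 0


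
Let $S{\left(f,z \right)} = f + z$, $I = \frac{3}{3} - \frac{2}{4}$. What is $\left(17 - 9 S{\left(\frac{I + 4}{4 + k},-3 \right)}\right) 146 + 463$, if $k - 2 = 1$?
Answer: $\frac{42296}{7} \approx 6042.3$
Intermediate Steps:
$k = 3$ ($k = 2 + 1 = 3$)
$I = \frac{1}{2}$ ($I = 3 \cdot \frac{1}{3} - \frac{1}{2} = 1 - \frac{1}{2} = \frac{1}{2} \approx 0.5$)
$\left(17 - 9 S{\left(\frac{I + 4}{4 + k},-3 \right)}\right) 146 + 463 = \left(17 - 9 \left(\frac{\frac{1}{2} + 4}{4 + 3} - 3\right)\right) 146 + 463 = \left(17 - 9 \left(\frac{9}{2 \cdot 7} - 3\right)\right) 146 + 463 = \left(17 - 9 \left(\frac{9}{2} \cdot \frac{1}{7} - 3\right)\right) 146 + 463 = \left(17 - 9 \left(\frac{9}{14} - 3\right)\right) 146 + 463 = \left(17 - - \frac{297}{14}\right) 146 + 463 = \left(17 + \frac{297}{14}\right) 146 + 463 = \frac{535}{14} \cdot 146 + 463 = \frac{39055}{7} + 463 = \frac{42296}{7}$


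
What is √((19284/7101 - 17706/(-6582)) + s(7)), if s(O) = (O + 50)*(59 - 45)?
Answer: √601869298695385/865533 ≈ 28.344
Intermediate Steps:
s(O) = 700 + 14*O (s(O) = (50 + O)*14 = 700 + 14*O)
√((19284/7101 - 17706/(-6582)) + s(7)) = √((19284/7101 - 17706/(-6582)) + (700 + 14*7)) = √((19284*(1/7101) - 17706*(-1/6582)) + (700 + 98)) = √((6428/2367 + 2951/1097) + 798) = √(14036533/2596599 + 798) = √(2086122535/2596599) = √601869298695385/865533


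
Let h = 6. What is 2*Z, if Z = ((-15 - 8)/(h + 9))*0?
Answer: 0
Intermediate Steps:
Z = 0 (Z = ((-15 - 8)/(6 + 9))*0 = -23/15*0 = 0)
2*Z = 2*0 = 0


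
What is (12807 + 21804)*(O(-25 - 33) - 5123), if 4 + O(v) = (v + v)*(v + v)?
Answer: 288275019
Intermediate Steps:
O(v) = -4 + 4*v**2 (O(v) = -4 + (v + v)*(v + v) = -4 + (2*v)*(2*v) = -4 + 4*v**2)
(12807 + 21804)*(O(-25 - 33) - 5123) = (12807 + 21804)*((-4 + 4*(-25 - 33)**2) - 5123) = 34611*((-4 + 4*(-58)**2) - 5123) = 34611*((-4 + 4*3364) - 5123) = 34611*((-4 + 13456) - 5123) = 34611*(13452 - 5123) = 34611*8329 = 288275019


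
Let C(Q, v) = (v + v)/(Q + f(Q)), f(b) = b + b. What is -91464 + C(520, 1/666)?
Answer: -47513718719/519480 ≈ -91464.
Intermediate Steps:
f(b) = 2*b
C(Q, v) = 2*v/(3*Q) (C(Q, v) = (v + v)/(Q + 2*Q) = (2*v)/((3*Q)) = (2*v)*(1/(3*Q)) = 2*v/(3*Q))
-91464 + C(520, 1/666) = -91464 + (2/3)/(666*520) = -91464 + (2/3)*(1/666)*(1/520) = -91464 + 1/519480 = -47513718719/519480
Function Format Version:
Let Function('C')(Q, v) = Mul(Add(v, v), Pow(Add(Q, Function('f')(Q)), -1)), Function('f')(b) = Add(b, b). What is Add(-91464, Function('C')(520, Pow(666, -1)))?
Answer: Rational(-47513718719, 519480) ≈ -91464.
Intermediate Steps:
Function('f')(b) = Mul(2, b)
Function('C')(Q, v) = Mul(Rational(2, 3), v, Pow(Q, -1)) (Function('C')(Q, v) = Mul(Add(v, v), Pow(Add(Q, Mul(2, Q)), -1)) = Mul(Mul(2, v), Pow(Mul(3, Q), -1)) = Mul(Mul(2, v), Mul(Rational(1, 3), Pow(Q, -1))) = Mul(Rational(2, 3), v, Pow(Q, -1)))
Add(-91464, Function('C')(520, Pow(666, -1))) = Add(-91464, Mul(Rational(2, 3), Pow(666, -1), Pow(520, -1))) = Add(-91464, Mul(Rational(2, 3), Rational(1, 666), Rational(1, 520))) = Add(-91464, Rational(1, 519480)) = Rational(-47513718719, 519480)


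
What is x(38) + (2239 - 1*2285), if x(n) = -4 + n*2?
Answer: 26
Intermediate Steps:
x(n) = -4 + 2*n
x(38) + (2239 - 1*2285) = (-4 + 2*38) + (2239 - 1*2285) = (-4 + 76) + (2239 - 2285) = 72 - 46 = 26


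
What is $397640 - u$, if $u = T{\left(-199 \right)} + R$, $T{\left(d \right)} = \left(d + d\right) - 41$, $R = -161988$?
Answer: $560067$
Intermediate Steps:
$T{\left(d \right)} = -41 + 2 d$ ($T{\left(d \right)} = 2 d - 41 = -41 + 2 d$)
$u = -162427$ ($u = \left(-41 + 2 \left(-199\right)\right) - 161988 = \left(-41 - 398\right) - 161988 = -439 - 161988 = -162427$)
$397640 - u = 397640 - -162427 = 397640 + 162427 = 560067$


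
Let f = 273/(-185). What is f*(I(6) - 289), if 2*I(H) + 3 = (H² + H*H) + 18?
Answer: 134043/370 ≈ 362.28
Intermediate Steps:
I(H) = 15/2 + H² (I(H) = -3/2 + ((H² + H*H) + 18)/2 = -3/2 + ((H² + H²) + 18)/2 = -3/2 + (2*H² + 18)/2 = -3/2 + (18 + 2*H²)/2 = -3/2 + (9 + H²) = 15/2 + H²)
f = -273/185 (f = 273*(-1/185) = -273/185 ≈ -1.4757)
f*(I(6) - 289) = -273*((15/2 + 6²) - 289)/185 = -273*((15/2 + 36) - 289)/185 = -273*(87/2 - 289)/185 = -273/185*(-491/2) = 134043/370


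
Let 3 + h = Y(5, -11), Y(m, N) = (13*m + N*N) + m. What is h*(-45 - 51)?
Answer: -18048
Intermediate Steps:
Y(m, N) = N² + 14*m (Y(m, N) = (13*m + N²) + m = (N² + 13*m) + m = N² + 14*m)
h = 188 (h = -3 + ((-11)² + 14*5) = -3 + (121 + 70) = -3 + 191 = 188)
h*(-45 - 51) = 188*(-45 - 51) = 188*(-96) = -18048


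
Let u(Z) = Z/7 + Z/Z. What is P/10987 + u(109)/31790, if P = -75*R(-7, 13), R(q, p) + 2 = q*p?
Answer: 776710621/1222468555 ≈ 0.63536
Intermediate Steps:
R(q, p) = -2 + p*q (R(q, p) = -2 + q*p = -2 + p*q)
u(Z) = 1 + Z/7 (u(Z) = Z*(⅐) + 1 = Z/7 + 1 = 1 + Z/7)
P = 6975 (P = -75*(-2 + 13*(-7)) = -75*(-2 - 91) = -75*(-93) = 6975)
P/10987 + u(109)/31790 = 6975/10987 + (1 + (⅐)*109)/31790 = 6975*(1/10987) + (1 + 109/7)*(1/31790) = 6975/10987 + (116/7)*(1/31790) = 6975/10987 + 58/111265 = 776710621/1222468555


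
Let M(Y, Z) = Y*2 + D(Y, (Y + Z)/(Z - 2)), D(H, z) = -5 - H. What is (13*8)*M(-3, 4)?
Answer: -832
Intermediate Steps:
M(Y, Z) = -5 + Y (M(Y, Z) = Y*2 + (-5 - Y) = 2*Y + (-5 - Y) = -5 + Y)
(13*8)*M(-3, 4) = (13*8)*(-5 - 3) = 104*(-8) = -832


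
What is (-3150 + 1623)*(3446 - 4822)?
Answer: 2101152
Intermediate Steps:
(-3150 + 1623)*(3446 - 4822) = -1527*(-1376) = 2101152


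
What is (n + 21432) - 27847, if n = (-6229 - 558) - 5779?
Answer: -18981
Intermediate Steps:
n = -12566 (n = -6787 - 5779 = -12566)
(n + 21432) - 27847 = (-12566 + 21432) - 27847 = 8866 - 27847 = -18981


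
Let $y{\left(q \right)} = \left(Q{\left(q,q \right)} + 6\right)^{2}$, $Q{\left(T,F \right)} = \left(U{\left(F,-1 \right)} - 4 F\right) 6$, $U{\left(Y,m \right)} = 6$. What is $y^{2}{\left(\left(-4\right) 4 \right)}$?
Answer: $32933538576$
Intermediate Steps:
$Q{\left(T,F \right)} = 36 - 24 F$ ($Q{\left(T,F \right)} = \left(6 - 4 F\right) 6 = 36 - 24 F$)
$y{\left(q \right)} = \left(42 - 24 q\right)^{2}$ ($y{\left(q \right)} = \left(\left(36 - 24 q\right) + 6\right)^{2} = \left(42 - 24 q\right)^{2}$)
$y^{2}{\left(\left(-4\right) 4 \right)} = \left(36 \left(-7 + 4 \left(\left(-4\right) 4\right)\right)^{2}\right)^{2} = \left(36 \left(-7 + 4 \left(-16\right)\right)^{2}\right)^{2} = \left(36 \left(-7 - 64\right)^{2}\right)^{2} = \left(36 \left(-71\right)^{2}\right)^{2} = \left(36 \cdot 5041\right)^{2} = 181476^{2} = 32933538576$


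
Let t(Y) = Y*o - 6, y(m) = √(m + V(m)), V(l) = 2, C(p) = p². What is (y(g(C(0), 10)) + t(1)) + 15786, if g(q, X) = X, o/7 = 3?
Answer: 15801 + 2*√3 ≈ 15804.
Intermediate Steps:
o = 21 (o = 7*3 = 21)
y(m) = √(2 + m) (y(m) = √(m + 2) = √(2 + m))
t(Y) = -6 + 21*Y (t(Y) = Y*21 - 6 = 21*Y - 6 = -6 + 21*Y)
(y(g(C(0), 10)) + t(1)) + 15786 = (√(2 + 10) + (-6 + 21*1)) + 15786 = (√12 + (-6 + 21)) + 15786 = (2*√3 + 15) + 15786 = (15 + 2*√3) + 15786 = 15801 + 2*√3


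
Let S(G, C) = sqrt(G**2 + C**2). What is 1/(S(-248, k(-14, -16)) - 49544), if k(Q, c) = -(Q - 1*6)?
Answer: -6193/306818254 - sqrt(3869)/613636508 ≈ -2.0286e-5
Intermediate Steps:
k(Q, c) = 6 - Q (k(Q, c) = -(Q - 6) = -(-6 + Q) = 6 - Q)
S(G, C) = sqrt(C**2 + G**2)
1/(S(-248, k(-14, -16)) - 49544) = 1/(sqrt((6 - 1*(-14))**2 + (-248)**2) - 49544) = 1/(sqrt((6 + 14)**2 + 61504) - 49544) = 1/(sqrt(20**2 + 61504) - 49544) = 1/(sqrt(400 + 61504) - 49544) = 1/(sqrt(61904) - 49544) = 1/(4*sqrt(3869) - 49544) = 1/(-49544 + 4*sqrt(3869))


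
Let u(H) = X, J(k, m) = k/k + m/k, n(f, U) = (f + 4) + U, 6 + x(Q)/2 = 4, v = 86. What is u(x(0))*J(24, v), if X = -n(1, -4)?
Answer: -55/12 ≈ -4.5833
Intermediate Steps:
x(Q) = -4 (x(Q) = -12 + 2*4 = -12 + 8 = -4)
n(f, U) = 4 + U + f (n(f, U) = (4 + f) + U = 4 + U + f)
J(k, m) = 1 + m/k
X = -1 (X = -(4 - 4 + 1) = -1*1 = -1)
u(H) = -1
u(x(0))*J(24, v) = -(24 + 86)/24 = -110/24 = -1*55/12 = -55/12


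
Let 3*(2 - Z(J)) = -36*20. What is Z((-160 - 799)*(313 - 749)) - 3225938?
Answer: -3225696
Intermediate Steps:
Z(J) = 242 (Z(J) = 2 - (-12)*20 = 2 - ⅓*(-720) = 2 + 240 = 242)
Z((-160 - 799)*(313 - 749)) - 3225938 = 242 - 3225938 = -3225696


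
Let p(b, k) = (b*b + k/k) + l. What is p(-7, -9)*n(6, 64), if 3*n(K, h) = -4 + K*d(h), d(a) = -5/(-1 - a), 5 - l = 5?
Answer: -2300/39 ≈ -58.974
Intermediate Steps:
l = 0 (l = 5 - 1*5 = 5 - 5 = 0)
p(b, k) = 1 + b**2 (p(b, k) = (b*b + k/k) + 0 = (b**2 + 1) + 0 = (1 + b**2) + 0 = 1 + b**2)
n(K, h) = -4/3 + 5*K/(3*(1 + h)) (n(K, h) = (-4 + K*(5/(1 + h)))/3 = (-4 + 5*K/(1 + h))/3 = -4/3 + 5*K/(3*(1 + h)))
p(-7, -9)*n(6, 64) = (1 + (-7)**2)*((-4 - 4*64 + 5*6)/(3*(1 + 64))) = (1 + 49)*((1/3)*(-4 - 256 + 30)/65) = 50*((1/3)*(1/65)*(-230)) = 50*(-46/39) = -2300/39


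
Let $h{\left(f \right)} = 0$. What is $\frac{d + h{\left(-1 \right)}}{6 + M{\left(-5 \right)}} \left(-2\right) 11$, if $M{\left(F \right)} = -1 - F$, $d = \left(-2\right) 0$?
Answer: $0$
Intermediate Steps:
$d = 0$
$\frac{d + h{\left(-1 \right)}}{6 + M{\left(-5 \right)}} \left(-2\right) 11 = \frac{0 + 0}{6 - -4} \left(-2\right) 11 = \frac{0}{6 + \left(-1 + 5\right)} \left(-2\right) 11 = \frac{0}{6 + 4} \left(-2\right) 11 = \frac{0}{10} \left(-2\right) 11 = 0 \cdot \frac{1}{10} \left(-2\right) 11 = 0 \left(-2\right) 11 = 0 \cdot 11 = 0$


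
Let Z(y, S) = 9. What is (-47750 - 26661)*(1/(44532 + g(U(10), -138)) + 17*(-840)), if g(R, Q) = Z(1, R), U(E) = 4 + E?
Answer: 47328780137869/44541 ≈ 1.0626e+9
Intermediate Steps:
g(R, Q) = 9
(-47750 - 26661)*(1/(44532 + g(U(10), -138)) + 17*(-840)) = (-47750 - 26661)*(1/(44532 + 9) + 17*(-840)) = -74411*(1/44541 - 14280) = -74411*(-636045479/44541) = 47328780137869/44541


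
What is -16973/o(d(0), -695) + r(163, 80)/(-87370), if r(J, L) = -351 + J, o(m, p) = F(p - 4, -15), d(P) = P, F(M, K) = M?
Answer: 741531211/30535815 ≈ 24.284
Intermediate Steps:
o(m, p) = -4 + p (o(m, p) = p - 4 = -4 + p)
-16973/o(d(0), -695) + r(163, 80)/(-87370) = -16973/(-4 - 695) + (-351 + 163)/(-87370) = -16973/(-699) - 188*(-1/87370) = -16973*(-1/699) + 94/43685 = 16973/699 + 94/43685 = 741531211/30535815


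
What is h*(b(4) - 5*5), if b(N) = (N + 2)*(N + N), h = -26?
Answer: -598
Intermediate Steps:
b(N) = 2*N*(2 + N) (b(N) = (2 + N)*(2*N) = 2*N*(2 + N))
h*(b(4) - 5*5) = -26*(2*4*(2 + 4) - 5*5) = -26*(2*4*6 - 25) = -26*(48 - 25) = -26*23 = -598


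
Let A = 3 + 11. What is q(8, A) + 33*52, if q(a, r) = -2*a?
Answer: 1700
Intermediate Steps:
A = 14
q(8, A) + 33*52 = -2*8 + 33*52 = -16 + 1716 = 1700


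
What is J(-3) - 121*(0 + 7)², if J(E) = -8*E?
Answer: -5905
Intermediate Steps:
J(-3) - 121*(0 + 7)² = -8*(-3) - 121*(0 + 7)² = 24 - 121*7² = 24 - 121*49 = 24 - 5929 = -5905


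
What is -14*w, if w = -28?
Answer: 392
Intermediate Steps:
-14*w = -14*(-28) = 392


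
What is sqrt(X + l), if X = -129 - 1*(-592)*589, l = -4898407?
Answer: 2*I*sqrt(1137462) ≈ 2133.0*I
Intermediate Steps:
X = 348559 (X = -129 + 592*589 = -129 + 348688 = 348559)
sqrt(X + l) = sqrt(348559 - 4898407) = sqrt(-4549848) = 2*I*sqrt(1137462)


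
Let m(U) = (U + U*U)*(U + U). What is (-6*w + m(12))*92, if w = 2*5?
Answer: 338928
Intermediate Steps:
w = 10
m(U) = 2*U*(U + U**2) (m(U) = (U + U**2)*(2*U) = 2*U*(U + U**2))
(-6*w + m(12))*92 = (-6*10 + 2*12**2*(1 + 12))*92 = (-60 + 2*144*13)*92 = (-60 + 3744)*92 = 3684*92 = 338928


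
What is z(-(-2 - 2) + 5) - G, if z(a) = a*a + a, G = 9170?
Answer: -9080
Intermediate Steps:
z(a) = a + a² (z(a) = a² + a = a + a²)
z(-(-2 - 2) + 5) - G = (-(-2 - 2) + 5)*(1 + (-(-2 - 2) + 5)) - 1*9170 = (-1*(-4) + 5)*(1 + (-1*(-4) + 5)) - 9170 = (4 + 5)*(1 + (4 + 5)) - 9170 = 9*(1 + 9) - 9170 = 9*10 - 9170 = 90 - 9170 = -9080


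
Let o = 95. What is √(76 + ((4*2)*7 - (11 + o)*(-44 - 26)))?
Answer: 8*√118 ≈ 86.902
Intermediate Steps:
√(76 + ((4*2)*7 - (11 + o)*(-44 - 26))) = √(76 + ((4*2)*7 - (11 + 95)*(-44 - 26))) = √(76 + (8*7 - 106*(-70))) = √(76 + (56 - 1*(-7420))) = √(76 + (56 + 7420)) = √(76 + 7476) = √7552 = 8*√118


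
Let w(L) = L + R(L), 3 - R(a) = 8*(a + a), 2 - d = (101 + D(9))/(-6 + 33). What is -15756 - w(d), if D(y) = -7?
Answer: -142031/9 ≈ -15781.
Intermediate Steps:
d = -40/27 (d = 2 - (101 - 7)/(-6 + 33) = 2 - 94/27 = -40/27 ≈ -1.4815)
R(a) = 3 - 16*a (R(a) = 3 - 8*(a + a) = 3 - 8*2*a = 3 - 16*a)
w(L) = 3 - 15*L (w(L) = L + (3 - 16*L) = 3 - 15*L)
-15756 - w(d) = -15756 - (3 - 15*(-40/27)) = -15756 - (3 + 200/9) = -15756 - 1*227/9 = -15756 - 227/9 = -142031/9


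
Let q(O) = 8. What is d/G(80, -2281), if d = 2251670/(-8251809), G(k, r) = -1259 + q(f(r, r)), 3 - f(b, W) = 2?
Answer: 2251670/10323013059 ≈ 0.00021812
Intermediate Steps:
f(b, W) = 1 (f(b, W) = 3 - 1*2 = 3 - 2 = 1)
G(k, r) = -1251 (G(k, r) = -1259 + 8 = -1251)
d = -2251670/8251809 (d = 2251670*(-1/8251809) = -2251670/8251809 ≈ -0.27287)
d/G(80, -2281) = -2251670/8251809/(-1251) = -2251670/8251809*(-1/1251) = 2251670/10323013059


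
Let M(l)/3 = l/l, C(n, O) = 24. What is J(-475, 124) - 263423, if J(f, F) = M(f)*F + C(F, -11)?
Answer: -263027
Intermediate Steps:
M(l) = 3 (M(l) = 3*(l/l) = 3*1 = 3)
J(f, F) = 24 + 3*F (J(f, F) = 3*F + 24 = 24 + 3*F)
J(-475, 124) - 263423 = (24 + 3*124) - 263423 = (24 + 372) - 263423 = 396 - 263423 = -263027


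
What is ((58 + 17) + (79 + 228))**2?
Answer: 145924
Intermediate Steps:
((58 + 17) + (79 + 228))**2 = (75 + 307)**2 = 382**2 = 145924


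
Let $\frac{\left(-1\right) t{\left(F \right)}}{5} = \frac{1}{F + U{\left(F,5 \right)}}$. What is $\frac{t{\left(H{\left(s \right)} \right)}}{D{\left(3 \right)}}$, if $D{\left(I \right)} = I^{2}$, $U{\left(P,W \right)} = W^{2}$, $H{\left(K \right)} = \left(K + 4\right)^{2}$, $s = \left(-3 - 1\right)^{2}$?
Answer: $- \frac{1}{765} \approx -0.0013072$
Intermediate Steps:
$s = 16$ ($s = \left(-4\right)^{2} = 16$)
$H{\left(K \right)} = \left(4 + K\right)^{2}$
$t{\left(F \right)} = - \frac{5}{25 + F}$ ($t{\left(F \right)} = - \frac{5}{F + 5^{2}} = - \frac{5}{F + 25} = - \frac{5}{25 + F}$)
$\frac{t{\left(H{\left(s \right)} \right)}}{D{\left(3 \right)}} = \frac{\left(-5\right) \frac{1}{25 + \left(4 + 16\right)^{2}}}{3^{2}} = \frac{\left(-5\right) \frac{1}{25 + 20^{2}}}{9} = - \frac{5}{25 + 400} \cdot \frac{1}{9} = - \frac{5}{425} \cdot \frac{1}{9} = \left(-5\right) \frac{1}{425} \cdot \frac{1}{9} = \left(- \frac{1}{85}\right) \frac{1}{9} = - \frac{1}{765}$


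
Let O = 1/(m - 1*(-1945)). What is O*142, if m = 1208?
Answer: 142/3153 ≈ 0.045036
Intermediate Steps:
O = 1/3153 (O = 1/(1208 - 1*(-1945)) = 1/(1208 + 1945) = 1/3153 ≈ 0.00031716)
O*142 = (1/3153)*142 = 142/3153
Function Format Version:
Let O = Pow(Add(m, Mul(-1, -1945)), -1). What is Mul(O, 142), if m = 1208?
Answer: Rational(142, 3153) ≈ 0.045036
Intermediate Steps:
O = Rational(1, 3153) (O = Pow(Add(1208, Mul(-1, -1945)), -1) = Pow(Add(1208, 1945), -1) = Pow(3153, -1) = Rational(1, 3153) ≈ 0.00031716)
Mul(O, 142) = Mul(Rational(1, 3153), 142) = Rational(142, 3153)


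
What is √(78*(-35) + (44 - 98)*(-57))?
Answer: 2*√87 ≈ 18.655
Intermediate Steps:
√(78*(-35) + (44 - 98)*(-57)) = √(-2730 - 54*(-57)) = √(-2730 + 3078) = √348 = 2*√87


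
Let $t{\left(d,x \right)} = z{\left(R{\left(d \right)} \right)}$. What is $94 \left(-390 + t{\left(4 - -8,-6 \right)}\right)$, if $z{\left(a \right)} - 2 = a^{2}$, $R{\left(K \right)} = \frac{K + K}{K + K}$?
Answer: $-36378$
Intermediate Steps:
$R{\left(K \right)} = 1$ ($R{\left(K \right)} = \frac{2 K}{2 K} = 2 K \frac{1}{2 K} = 1$)
$z{\left(a \right)} = 2 + a^{2}$
$t{\left(d,x \right)} = 3$ ($t{\left(d,x \right)} = 2 + 1^{2} = 2 + 1 = 3$)
$94 \left(-390 + t{\left(4 - -8,-6 \right)}\right) = 94 \left(-390 + 3\right) = 94 \left(-387\right) = -36378$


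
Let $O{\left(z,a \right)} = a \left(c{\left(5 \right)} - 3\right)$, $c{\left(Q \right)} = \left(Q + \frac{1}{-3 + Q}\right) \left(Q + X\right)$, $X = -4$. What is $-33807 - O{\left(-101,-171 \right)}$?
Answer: $- \frac{66759}{2} \approx -33380.0$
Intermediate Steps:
$c{\left(Q \right)} = \left(-4 + Q\right) \left(Q + \frac{1}{-3 + Q}\right)$ ($c{\left(Q \right)} = \left(Q + \frac{1}{-3 + Q}\right) \left(Q - 4\right) = \left(Q + \frac{1}{-3 + Q}\right) \left(-4 + Q\right) = \left(-4 + Q\right) \left(Q + \frac{1}{-3 + Q}\right)$)
$O{\left(z,a \right)} = \frac{5 a}{2}$ ($O{\left(z,a \right)} = a \left(\frac{-4 + 5^{3} - 7 \cdot 5^{2} + 13 \cdot 5}{-3 + 5} - 3\right) = a \left(\frac{-4 + 125 - 175 + 65}{2} - 3\right) = a \left(\frac{1}{2} \cdot 11 - 3\right) = a \left(\frac{11}{2} - 3\right) = a \frac{5}{2} = \frac{5 a}{2}$)
$-33807 - O{\left(-101,-171 \right)} = -33807 - \frac{5}{2} \left(-171\right) = -33807 - - \frac{855}{2} = -33807 + \frac{855}{2} = - \frac{66759}{2}$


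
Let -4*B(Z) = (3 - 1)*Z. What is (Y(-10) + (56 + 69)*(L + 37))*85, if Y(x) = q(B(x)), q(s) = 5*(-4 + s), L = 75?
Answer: 1190425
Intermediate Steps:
B(Z) = -Z/2 (B(Z) = -(3 - 1)*Z/4 = -Z/2)
q(s) = -20 + 5*s
Y(x) = -20 - 5*x/2 (Y(x) = -20 + 5*(-x/2) = -20 - 5*x/2)
(Y(-10) + (56 + 69)*(L + 37))*85 = ((-20 - 5/2*(-10)) + (56 + 69)*(75 + 37))*85 = ((-20 + 25) + 125*112)*85 = (5 + 14000)*85 = 14005*85 = 1190425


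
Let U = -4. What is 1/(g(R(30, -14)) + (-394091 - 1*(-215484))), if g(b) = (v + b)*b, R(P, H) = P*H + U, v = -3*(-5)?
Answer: -1/5191 ≈ -0.00019264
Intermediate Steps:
v = 15
R(P, H) = -4 + H*P (R(P, H) = P*H - 4 = H*P - 4 = -4 + H*P)
g(b) = b*(15 + b) (g(b) = (15 + b)*b = b*(15 + b))
1/(g(R(30, -14)) + (-394091 - 1*(-215484))) = 1/((-4 - 14*30)*(15 + (-4 - 14*30)) + (-394091 - 1*(-215484))) = 1/((-4 - 420)*(15 + (-4 - 420)) + (-394091 + 215484)) = 1/(-424*(15 - 424) - 178607) = 1/(-424*(-409) - 178607) = 1/(173416 - 178607) = 1/(-5191) = -1/5191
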